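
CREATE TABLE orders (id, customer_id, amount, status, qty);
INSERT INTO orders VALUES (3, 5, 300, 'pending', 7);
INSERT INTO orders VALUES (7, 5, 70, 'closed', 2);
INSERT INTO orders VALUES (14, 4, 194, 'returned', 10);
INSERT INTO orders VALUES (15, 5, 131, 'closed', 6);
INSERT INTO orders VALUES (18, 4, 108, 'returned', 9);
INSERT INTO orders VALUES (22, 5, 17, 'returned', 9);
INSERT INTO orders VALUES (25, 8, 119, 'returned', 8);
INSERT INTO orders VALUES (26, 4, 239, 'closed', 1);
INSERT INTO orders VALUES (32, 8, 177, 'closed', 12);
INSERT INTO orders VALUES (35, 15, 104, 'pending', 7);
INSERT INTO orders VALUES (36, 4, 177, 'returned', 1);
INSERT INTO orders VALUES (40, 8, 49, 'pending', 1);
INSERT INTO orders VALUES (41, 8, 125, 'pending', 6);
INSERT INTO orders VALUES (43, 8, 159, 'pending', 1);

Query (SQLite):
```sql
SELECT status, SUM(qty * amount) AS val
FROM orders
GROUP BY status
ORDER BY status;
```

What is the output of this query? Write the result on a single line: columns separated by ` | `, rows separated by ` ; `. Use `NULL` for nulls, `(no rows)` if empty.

closed | 3289 ; pending | 3786 ; returned | 4194

For each row compute qty * amount.
Group by status; take SUM of the expression per group.
  closed: ids {7, 15, 26, 32} → SUM(qty * amount)=3289
  pending: ids {3, 35, 40, 41, 43} → SUM(qty * amount)=3786
  returned: ids {14, 18, 22, 25, 36} → SUM(qty * amount)=4194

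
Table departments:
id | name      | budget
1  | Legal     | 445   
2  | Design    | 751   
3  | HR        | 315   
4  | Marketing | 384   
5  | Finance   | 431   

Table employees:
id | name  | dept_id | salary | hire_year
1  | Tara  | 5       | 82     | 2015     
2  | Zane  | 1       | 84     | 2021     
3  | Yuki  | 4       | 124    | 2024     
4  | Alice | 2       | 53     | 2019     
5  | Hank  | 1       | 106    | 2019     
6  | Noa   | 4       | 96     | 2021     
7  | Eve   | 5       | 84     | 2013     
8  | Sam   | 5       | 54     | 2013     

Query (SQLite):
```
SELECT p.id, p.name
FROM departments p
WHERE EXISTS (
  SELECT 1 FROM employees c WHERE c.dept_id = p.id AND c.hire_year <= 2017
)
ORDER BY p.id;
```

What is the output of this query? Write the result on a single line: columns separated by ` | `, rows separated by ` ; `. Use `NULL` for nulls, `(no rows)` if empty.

For each departments row, check whether any employees with matching dept_id has hire_year <= 2017.
Keep rows where that is true.

5 | Finance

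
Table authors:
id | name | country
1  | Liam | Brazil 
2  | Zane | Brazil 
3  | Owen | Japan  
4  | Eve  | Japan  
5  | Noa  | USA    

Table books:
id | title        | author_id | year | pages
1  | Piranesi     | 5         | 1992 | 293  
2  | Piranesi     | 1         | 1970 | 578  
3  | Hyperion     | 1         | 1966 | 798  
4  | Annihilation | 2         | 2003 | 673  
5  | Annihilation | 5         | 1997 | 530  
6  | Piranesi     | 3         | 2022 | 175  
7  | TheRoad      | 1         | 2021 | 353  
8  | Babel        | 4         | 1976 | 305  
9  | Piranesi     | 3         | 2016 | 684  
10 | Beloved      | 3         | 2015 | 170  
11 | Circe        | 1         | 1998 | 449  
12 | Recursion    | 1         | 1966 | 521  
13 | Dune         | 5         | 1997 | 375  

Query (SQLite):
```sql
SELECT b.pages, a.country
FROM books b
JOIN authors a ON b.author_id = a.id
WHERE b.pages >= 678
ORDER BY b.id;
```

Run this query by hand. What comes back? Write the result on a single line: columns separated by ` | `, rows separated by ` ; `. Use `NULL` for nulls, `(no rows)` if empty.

Each books row matches the authors row where author_id = authors.id.
Then keep rows with b.pages >= 678.

798 | Brazil ; 684 | Japan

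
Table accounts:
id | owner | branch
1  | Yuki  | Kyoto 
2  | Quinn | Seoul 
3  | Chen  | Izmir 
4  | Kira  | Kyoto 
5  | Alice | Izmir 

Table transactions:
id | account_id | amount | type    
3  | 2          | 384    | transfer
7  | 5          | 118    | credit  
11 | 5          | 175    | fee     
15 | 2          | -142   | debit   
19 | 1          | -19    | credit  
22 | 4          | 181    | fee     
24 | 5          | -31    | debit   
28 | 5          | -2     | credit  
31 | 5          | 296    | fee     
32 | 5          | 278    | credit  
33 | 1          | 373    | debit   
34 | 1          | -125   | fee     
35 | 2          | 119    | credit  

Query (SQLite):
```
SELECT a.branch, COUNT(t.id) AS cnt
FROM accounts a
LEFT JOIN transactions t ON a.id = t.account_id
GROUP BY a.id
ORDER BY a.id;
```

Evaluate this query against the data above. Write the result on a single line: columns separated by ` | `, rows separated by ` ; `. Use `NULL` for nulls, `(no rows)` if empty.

Kyoto | 3 ; Seoul | 3 ; Izmir | 0 ; Kyoto | 1 ; Izmir | 6

LEFT JOIN keeps every accounts row; unmatched ones get NULL for transactions columns.
Group by accounts.id and compute COUNT(t.id). COUNT(col) of an all-NULL group is 0.
  1: ids {19, 33, 34} → COUNT(t.id)=3
  2: ids {3, 15, 35} → COUNT(t.id)=3
  3: ids {—} → COUNT(t.id)=0
  4: ids {22} → COUNT(t.id)=1
  5: ids {7, 11, 24, 28, 31, 32} → COUNT(t.id)=6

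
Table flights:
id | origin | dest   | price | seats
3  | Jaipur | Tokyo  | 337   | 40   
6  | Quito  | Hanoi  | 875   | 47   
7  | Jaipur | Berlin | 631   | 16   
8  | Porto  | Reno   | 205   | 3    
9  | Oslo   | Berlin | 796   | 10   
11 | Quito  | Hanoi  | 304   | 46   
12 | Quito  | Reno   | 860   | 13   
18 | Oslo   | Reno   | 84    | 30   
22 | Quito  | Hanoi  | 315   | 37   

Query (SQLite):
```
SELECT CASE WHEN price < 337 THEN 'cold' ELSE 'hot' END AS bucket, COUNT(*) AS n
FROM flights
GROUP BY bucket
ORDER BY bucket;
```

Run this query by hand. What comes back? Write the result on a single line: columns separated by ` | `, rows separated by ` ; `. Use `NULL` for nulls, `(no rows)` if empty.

cold | 4 ; hot | 5

Bucket rows by price < 337 → 'cold' else 'hot'; count each bucket.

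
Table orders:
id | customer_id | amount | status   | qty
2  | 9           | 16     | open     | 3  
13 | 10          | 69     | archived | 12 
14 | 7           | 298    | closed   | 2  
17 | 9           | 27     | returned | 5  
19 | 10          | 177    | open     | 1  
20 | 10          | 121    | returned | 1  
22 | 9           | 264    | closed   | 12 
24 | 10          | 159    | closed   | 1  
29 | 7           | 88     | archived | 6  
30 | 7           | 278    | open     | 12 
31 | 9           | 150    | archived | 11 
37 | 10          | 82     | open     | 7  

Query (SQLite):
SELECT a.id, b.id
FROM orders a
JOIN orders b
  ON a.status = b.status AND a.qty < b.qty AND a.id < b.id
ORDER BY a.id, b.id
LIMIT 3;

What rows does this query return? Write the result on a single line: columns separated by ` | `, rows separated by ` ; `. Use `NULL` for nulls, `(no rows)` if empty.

2 | 30 ; 2 | 37 ; 14 | 22

Pairs (a,b) with same status, a.qty < b.qty, a.id < b.id.
status groups: archived:{13,29,31} closed:{14,22,24} open:{2,19,30,37} returned:{17,20}
Ordered by (a.id, b.id); first 3.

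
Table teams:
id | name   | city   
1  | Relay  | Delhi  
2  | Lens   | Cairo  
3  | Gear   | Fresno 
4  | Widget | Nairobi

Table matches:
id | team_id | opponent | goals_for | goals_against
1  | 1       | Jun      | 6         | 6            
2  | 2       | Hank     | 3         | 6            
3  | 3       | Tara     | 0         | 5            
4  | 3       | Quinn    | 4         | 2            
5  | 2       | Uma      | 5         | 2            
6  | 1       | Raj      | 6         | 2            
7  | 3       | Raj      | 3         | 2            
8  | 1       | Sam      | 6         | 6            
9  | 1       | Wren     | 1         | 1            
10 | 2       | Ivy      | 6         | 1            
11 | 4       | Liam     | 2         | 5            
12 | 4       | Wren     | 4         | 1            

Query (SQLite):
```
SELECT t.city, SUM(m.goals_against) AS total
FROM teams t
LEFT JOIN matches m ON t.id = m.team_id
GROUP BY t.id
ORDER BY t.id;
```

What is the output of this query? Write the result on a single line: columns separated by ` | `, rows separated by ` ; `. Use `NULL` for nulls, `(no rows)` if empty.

Delhi | 15 ; Cairo | 9 ; Fresno | 9 ; Nairobi | 6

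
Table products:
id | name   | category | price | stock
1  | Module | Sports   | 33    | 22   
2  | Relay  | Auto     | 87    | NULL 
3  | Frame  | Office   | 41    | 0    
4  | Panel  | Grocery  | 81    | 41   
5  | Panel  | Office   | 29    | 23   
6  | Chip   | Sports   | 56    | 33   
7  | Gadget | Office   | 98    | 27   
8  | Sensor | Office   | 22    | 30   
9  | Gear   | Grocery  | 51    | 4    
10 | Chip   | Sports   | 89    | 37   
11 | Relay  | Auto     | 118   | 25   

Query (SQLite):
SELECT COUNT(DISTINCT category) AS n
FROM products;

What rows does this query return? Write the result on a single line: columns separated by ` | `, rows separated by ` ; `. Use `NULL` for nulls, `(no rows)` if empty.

Count distinct non-NULL category values.

4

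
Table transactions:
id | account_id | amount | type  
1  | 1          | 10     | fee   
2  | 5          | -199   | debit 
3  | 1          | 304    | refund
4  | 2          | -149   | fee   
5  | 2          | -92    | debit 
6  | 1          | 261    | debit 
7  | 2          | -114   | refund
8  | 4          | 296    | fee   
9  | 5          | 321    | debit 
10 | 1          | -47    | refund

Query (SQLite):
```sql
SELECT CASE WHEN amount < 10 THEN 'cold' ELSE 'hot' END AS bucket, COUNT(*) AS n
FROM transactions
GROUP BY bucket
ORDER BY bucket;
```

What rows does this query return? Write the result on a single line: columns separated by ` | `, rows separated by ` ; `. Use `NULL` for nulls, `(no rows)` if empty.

Bucket rows by amount < 10 → 'cold' else 'hot'; count each bucket.

cold | 5 ; hot | 5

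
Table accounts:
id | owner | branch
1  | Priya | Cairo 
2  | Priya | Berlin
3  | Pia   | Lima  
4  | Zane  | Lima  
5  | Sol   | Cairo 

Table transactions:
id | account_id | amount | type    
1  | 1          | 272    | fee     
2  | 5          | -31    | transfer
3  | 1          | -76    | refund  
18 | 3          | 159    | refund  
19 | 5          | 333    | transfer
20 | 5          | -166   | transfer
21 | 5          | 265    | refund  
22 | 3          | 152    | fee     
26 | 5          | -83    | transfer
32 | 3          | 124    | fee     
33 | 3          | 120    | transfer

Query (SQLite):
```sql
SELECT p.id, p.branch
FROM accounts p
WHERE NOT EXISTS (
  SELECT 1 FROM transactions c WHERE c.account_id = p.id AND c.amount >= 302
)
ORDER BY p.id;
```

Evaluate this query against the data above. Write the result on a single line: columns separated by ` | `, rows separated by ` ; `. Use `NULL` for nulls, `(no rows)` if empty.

For each accounts row, check whether any transactions with matching account_id has amount >= 302.
Keep rows where that is false.

1 | Cairo ; 2 | Berlin ; 3 | Lima ; 4 | Lima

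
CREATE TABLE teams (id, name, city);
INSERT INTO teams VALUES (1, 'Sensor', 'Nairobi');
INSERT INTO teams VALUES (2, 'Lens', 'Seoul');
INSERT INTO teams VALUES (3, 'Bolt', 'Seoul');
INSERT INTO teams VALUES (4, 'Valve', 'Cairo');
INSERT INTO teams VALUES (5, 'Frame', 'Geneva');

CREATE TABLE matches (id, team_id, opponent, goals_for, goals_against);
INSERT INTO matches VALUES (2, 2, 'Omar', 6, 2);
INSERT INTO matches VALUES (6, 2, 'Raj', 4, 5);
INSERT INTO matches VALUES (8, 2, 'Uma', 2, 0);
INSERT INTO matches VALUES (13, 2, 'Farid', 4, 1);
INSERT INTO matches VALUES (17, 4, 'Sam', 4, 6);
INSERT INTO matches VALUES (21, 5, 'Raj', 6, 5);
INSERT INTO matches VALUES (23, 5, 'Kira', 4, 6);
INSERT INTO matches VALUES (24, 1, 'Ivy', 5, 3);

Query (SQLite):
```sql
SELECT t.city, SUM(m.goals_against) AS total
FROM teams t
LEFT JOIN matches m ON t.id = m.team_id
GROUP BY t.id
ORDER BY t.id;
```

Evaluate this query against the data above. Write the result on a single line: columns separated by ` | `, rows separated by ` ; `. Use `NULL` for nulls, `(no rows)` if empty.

Nairobi | 3 ; Seoul | 8 ; Seoul | NULL ; Cairo | 6 ; Geneva | 11

LEFT JOIN keeps every teams row; unmatched ones get NULL for matches columns.
Group by teams.id and compute SUM(m.goals_against). SUM over an all-NULL group is NULL.
  1: ids {24} → SUM(m.goals_against)=3
  2: ids {2, 6, 8, 13} → SUM(m.goals_against)=8
  3: ids {—} → SUM(m.goals_against)=NULL
  4: ids {17} → SUM(m.goals_against)=6
  5: ids {21, 23} → SUM(m.goals_against)=11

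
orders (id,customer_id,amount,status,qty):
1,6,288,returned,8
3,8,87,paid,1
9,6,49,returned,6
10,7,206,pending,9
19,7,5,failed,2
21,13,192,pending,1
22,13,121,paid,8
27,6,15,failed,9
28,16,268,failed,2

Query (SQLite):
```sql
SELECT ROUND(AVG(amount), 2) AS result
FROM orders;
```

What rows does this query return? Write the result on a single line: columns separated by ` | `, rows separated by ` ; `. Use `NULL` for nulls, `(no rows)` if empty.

All amount values: [288, 87, 49, 206, 5, 192, 121, 15, 268].
AVG = 1231 / 9 (rounded to 2 dp).

136.78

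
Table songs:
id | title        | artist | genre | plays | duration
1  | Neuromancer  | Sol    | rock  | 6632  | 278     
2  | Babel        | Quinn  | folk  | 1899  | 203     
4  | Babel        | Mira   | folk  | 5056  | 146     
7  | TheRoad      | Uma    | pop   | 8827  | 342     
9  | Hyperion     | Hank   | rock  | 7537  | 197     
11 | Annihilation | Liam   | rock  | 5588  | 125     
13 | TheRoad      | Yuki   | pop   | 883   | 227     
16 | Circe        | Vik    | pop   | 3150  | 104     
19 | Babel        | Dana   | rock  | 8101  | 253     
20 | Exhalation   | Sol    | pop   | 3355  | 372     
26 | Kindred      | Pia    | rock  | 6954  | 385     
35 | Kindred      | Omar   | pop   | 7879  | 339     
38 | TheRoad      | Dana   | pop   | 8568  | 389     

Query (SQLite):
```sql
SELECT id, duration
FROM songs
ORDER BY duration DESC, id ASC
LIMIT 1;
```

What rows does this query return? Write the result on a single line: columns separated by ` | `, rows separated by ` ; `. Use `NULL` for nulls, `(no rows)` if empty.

Sort by duration desc, tiebreak id asc: (389, id=38), (385, id=26), (372, id=20), (342, id=7) …. Take first 1.

38 | 389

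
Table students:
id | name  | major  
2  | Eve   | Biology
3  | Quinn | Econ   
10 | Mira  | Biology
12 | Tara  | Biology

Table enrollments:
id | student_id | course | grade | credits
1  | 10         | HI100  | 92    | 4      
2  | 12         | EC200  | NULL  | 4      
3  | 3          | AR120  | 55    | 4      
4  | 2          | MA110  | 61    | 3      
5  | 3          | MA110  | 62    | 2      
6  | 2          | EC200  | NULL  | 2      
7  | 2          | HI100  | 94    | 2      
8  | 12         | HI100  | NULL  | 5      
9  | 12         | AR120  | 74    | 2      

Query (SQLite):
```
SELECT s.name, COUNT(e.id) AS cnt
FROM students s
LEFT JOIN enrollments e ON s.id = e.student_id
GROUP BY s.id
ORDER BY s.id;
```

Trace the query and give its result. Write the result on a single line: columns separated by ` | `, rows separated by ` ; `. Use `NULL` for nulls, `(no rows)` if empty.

LEFT JOIN keeps every students row; unmatched ones get NULL for enrollments columns.
Group by students.id and compute COUNT(e.id). COUNT(col) of an all-NULL group is 0.
  2: ids {4, 6, 7} → COUNT(e.id)=3
  3: ids {3, 5} → COUNT(e.id)=2
  10: ids {1} → COUNT(e.id)=1
  12: ids {2, 8, 9} → COUNT(e.id)=3

Eve | 3 ; Quinn | 2 ; Mira | 1 ; Tara | 3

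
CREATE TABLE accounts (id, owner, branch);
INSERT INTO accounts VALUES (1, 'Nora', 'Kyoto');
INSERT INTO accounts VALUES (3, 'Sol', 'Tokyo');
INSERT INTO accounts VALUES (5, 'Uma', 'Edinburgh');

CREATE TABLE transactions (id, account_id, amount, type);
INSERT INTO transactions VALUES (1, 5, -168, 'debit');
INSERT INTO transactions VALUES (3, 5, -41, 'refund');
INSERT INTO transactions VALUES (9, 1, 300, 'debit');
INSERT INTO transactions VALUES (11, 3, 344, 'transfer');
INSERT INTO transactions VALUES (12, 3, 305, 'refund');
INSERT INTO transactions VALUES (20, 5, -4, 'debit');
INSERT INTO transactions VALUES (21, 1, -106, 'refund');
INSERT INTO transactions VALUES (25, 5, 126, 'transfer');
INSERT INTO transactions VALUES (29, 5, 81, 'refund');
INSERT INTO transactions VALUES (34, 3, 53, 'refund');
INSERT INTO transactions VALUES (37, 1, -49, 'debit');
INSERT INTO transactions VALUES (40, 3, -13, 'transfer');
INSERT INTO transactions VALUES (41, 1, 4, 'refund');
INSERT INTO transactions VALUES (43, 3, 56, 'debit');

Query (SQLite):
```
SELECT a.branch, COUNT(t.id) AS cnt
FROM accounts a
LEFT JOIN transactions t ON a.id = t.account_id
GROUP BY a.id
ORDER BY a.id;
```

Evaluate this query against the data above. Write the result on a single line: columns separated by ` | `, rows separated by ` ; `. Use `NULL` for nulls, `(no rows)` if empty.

Kyoto | 4 ; Tokyo | 5 ; Edinburgh | 5

LEFT JOIN keeps every accounts row; unmatched ones get NULL for transactions columns.
Group by accounts.id and compute COUNT(t.id). COUNT(col) of an all-NULL group is 0.
  1: ids {9, 21, 37, 41} → COUNT(t.id)=4
  3: ids {11, 12, 34, 40, 43} → COUNT(t.id)=5
  5: ids {1, 3, 20, 25, 29} → COUNT(t.id)=5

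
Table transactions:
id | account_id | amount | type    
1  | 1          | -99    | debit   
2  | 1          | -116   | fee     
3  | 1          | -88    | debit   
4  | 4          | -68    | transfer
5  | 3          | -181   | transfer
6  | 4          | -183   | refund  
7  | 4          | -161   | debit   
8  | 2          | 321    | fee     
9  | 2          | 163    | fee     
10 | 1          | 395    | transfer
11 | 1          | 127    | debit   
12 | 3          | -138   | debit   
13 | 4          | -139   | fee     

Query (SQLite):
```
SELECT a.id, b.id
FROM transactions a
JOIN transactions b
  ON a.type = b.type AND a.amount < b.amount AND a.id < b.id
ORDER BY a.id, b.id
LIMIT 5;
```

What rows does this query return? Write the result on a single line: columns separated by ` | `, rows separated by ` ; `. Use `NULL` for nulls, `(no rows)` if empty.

Pairs (a,b) with same type, a.amount < b.amount, a.id < b.id.
type groups: debit:{1,3,7,11,12} fee:{2,8,9,13} refund:{6} transfer:{4,5,10}
Ordered by (a.id, b.id); first 5.

1 | 3 ; 1 | 11 ; 2 | 8 ; 2 | 9 ; 3 | 11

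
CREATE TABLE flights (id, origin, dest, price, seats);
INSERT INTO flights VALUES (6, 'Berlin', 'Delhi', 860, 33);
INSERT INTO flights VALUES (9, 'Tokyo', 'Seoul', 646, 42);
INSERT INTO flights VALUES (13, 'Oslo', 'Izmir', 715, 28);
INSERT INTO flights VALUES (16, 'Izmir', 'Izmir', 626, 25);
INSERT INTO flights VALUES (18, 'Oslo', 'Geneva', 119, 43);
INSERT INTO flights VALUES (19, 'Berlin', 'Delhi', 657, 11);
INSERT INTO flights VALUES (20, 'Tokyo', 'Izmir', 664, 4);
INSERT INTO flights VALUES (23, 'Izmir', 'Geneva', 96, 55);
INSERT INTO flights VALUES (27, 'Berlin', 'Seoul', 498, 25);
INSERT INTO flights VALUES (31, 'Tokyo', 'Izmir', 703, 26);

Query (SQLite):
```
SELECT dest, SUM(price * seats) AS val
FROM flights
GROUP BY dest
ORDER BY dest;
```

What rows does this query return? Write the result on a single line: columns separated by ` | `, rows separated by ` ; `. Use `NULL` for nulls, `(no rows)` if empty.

Delhi | 35607 ; Geneva | 10397 ; Izmir | 56604 ; Seoul | 39582

For each row compute price * seats.
Group by dest; take SUM of the expression per group.
  Delhi: ids {6, 19} → SUM(price * seats)=35607
  Geneva: ids {18, 23} → SUM(price * seats)=10397
  Izmir: ids {13, 16, 20, 31} → SUM(price * seats)=56604
  Seoul: ids {9, 27} → SUM(price * seats)=39582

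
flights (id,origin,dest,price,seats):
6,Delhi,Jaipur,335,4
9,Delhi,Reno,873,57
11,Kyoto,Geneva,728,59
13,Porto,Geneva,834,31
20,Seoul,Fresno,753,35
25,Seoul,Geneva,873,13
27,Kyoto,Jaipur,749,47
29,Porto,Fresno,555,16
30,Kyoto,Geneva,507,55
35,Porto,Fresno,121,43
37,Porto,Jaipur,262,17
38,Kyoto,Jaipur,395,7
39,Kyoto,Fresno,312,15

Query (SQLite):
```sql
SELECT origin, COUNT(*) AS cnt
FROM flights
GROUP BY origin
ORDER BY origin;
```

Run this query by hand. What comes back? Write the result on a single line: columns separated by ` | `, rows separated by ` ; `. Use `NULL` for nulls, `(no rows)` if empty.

Delhi | 2 ; Kyoto | 5 ; Porto | 4 ; Seoul | 2

Partition flights by origin; compute COUNT(*) within each group.
  Delhi: ids {6, 9} → COUNT(*)=2
  Kyoto: ids {11, 27, 30, 38, 39} → COUNT(*)=5
  Porto: ids {13, 29, 35, 37} → COUNT(*)=4
  Seoul: ids {20, 25} → COUNT(*)=2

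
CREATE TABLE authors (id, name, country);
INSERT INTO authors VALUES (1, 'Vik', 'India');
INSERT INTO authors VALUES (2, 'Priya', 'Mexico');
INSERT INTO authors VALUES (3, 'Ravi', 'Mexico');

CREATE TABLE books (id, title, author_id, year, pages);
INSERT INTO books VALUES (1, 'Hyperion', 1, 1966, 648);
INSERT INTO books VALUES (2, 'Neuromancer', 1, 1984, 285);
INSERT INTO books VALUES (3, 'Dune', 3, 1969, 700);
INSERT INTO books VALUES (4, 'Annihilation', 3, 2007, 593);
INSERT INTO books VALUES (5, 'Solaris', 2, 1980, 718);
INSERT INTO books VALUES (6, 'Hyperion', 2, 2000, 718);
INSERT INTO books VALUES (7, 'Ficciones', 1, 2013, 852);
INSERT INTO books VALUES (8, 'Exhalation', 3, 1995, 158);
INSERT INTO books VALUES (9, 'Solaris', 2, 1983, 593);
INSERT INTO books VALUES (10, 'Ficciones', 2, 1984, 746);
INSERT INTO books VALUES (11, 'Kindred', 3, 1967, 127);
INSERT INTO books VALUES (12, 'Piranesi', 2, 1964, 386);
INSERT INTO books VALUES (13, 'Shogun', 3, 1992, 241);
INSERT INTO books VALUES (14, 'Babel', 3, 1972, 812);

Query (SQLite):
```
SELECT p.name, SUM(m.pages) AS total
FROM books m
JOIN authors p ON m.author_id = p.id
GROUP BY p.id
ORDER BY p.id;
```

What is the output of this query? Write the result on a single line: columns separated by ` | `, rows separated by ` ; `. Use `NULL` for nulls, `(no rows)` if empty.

Vik | 1785 ; Priya | 3161 ; Ravi | 2631

Join each books row to its authors via author_id.
Group joined rows by authors.id; compute SUM(m.pages) per group.
  1: ids {1, 2, 7} → SUM(m.pages)=1785
  2: ids {5, 6, 9, 10, 12} → SUM(m.pages)=3161
  3: ids {3, 4, 8, 11, 13, 14} → SUM(m.pages)=2631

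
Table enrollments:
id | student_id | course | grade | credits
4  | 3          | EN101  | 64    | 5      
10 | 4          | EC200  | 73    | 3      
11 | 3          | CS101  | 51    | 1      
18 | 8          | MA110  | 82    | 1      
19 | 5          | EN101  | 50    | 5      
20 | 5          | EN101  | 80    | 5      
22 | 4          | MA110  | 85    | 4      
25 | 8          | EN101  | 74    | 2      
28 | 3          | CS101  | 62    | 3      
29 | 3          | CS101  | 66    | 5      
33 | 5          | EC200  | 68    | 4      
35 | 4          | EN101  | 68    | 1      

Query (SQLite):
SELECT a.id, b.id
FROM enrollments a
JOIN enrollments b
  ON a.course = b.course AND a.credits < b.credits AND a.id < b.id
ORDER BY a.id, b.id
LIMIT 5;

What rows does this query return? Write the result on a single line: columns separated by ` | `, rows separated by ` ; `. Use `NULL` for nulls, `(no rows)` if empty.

Pairs (a,b) with same course, a.credits < b.credits, a.id < b.id.
course groups: CS101:{11,28,29} EC200:{10,33} EN101:{4,19,20,25,35} MA110:{18,22}
Ordered by (a.id, b.id); first 5.

10 | 33 ; 11 | 28 ; 11 | 29 ; 18 | 22 ; 28 | 29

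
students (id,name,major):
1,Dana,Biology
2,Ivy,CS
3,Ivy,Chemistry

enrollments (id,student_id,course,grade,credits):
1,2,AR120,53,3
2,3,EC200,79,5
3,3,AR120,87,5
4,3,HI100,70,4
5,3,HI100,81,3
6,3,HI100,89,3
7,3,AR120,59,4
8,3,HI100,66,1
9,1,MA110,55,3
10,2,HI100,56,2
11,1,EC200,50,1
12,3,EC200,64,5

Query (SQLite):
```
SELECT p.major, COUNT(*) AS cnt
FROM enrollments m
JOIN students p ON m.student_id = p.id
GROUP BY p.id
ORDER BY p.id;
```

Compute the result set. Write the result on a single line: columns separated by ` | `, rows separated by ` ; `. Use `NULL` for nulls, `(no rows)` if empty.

Join each enrollments row to its students via student_id.
Group joined rows by students.id; compute COUNT(*) per group.
  1: ids {9, 11} → COUNT(*)=2
  2: ids {1, 10} → COUNT(*)=2
  3: ids {2, 3, 4, 5, 6, 7, 8, 12} → COUNT(*)=8

Biology | 2 ; CS | 2 ; Chemistry | 8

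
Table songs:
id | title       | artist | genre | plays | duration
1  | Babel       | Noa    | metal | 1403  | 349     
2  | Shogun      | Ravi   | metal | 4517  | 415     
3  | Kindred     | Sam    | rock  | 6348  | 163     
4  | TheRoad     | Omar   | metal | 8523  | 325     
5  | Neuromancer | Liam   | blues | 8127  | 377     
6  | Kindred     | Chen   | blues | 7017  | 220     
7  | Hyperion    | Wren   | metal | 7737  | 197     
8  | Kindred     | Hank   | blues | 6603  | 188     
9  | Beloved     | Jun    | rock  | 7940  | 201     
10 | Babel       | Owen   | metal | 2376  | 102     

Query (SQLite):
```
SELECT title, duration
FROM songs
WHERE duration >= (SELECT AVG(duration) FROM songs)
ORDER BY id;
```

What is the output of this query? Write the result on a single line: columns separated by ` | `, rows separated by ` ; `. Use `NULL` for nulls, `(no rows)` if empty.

Babel | 349 ; Shogun | 415 ; TheRoad | 325 ; Neuromancer | 377

Scalar subquery: AVG(duration) over all songs rows = 253.7.
Keep rows where duration >= that value.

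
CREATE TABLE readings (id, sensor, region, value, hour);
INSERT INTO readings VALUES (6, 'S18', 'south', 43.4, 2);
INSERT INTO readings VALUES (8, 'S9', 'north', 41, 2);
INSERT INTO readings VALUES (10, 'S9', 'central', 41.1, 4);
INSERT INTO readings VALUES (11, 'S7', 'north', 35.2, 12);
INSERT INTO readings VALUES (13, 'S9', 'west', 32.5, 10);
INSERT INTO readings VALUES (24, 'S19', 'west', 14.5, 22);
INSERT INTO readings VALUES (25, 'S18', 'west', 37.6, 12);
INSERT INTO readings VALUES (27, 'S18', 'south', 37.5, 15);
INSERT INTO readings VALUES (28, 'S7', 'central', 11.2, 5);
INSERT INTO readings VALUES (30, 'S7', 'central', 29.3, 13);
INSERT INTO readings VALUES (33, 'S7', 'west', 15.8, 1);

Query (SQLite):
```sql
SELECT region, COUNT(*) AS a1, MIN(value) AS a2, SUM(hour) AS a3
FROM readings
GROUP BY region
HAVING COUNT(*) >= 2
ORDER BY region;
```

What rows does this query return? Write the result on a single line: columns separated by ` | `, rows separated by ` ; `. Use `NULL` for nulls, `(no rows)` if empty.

central | 3 | 11.2 | 22 ; north | 2 | 35.2 | 14 ; south | 2 | 37.5 | 17 ; west | 4 | 14.5 | 45

Group readings by region.
Per group compute: COUNT(*), MIN(value), SUM(hour).
HAVING: drop groups with fewer than 2 rows.
  central: ids {10, 28, 30} → COUNT(*)=3, MIN(value)=11.2, SUM(hour)=22
  north: ids {8, 11} → COUNT(*)=2, MIN(value)=35.2, SUM(hour)=14
  south: ids {6, 27} → COUNT(*)=2, MIN(value)=37.5, SUM(hour)=17
  west: ids {13, 24, 25, 33} → COUNT(*)=4, MIN(value)=14.5, SUM(hour)=45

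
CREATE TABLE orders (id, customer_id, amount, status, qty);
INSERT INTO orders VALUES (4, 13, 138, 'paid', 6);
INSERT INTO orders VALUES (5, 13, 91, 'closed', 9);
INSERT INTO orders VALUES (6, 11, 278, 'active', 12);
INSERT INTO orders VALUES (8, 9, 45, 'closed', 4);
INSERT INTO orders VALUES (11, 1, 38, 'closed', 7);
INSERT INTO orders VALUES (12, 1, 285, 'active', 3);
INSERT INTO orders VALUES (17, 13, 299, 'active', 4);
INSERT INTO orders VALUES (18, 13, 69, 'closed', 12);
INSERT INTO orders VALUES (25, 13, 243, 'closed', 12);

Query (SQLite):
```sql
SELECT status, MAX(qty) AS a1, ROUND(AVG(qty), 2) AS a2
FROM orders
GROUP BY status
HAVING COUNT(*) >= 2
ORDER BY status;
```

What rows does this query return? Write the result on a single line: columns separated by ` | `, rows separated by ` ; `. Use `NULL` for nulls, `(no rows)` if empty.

Group orders by status.
Per group compute: MAX(qty), ROUND(AVG(qty), 2).
HAVING: drop groups with fewer than 2 rows.
  active: ids {6, 12, 17} → MAX(qty)=12, ROUND(AVG(qty), 2)=6.33
  closed: ids {5, 8, 11, 18, 25} → MAX(qty)=12, ROUND(AVG(qty), 2)=8.8
  paid: ids {4} → MAX(qty)=6, ROUND(AVG(qty), 2)=6

active | 12 | 6.33 ; closed | 12 | 8.8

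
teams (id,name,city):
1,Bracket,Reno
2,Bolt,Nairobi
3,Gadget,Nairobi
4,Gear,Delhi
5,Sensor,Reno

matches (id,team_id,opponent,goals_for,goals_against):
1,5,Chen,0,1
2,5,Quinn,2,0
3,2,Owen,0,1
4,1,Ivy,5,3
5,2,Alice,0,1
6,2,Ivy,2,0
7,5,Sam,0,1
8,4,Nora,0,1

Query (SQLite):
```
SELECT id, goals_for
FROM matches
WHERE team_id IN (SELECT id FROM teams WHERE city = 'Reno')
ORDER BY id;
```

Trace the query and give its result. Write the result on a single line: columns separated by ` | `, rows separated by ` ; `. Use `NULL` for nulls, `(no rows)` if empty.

1 | 0 ; 2 | 2 ; 4 | 5 ; 7 | 0

Inner query: teams.id where city = 'Reno'.
Outer: keep matches rows whose team_id is in that set.
Inner query → {1, 5}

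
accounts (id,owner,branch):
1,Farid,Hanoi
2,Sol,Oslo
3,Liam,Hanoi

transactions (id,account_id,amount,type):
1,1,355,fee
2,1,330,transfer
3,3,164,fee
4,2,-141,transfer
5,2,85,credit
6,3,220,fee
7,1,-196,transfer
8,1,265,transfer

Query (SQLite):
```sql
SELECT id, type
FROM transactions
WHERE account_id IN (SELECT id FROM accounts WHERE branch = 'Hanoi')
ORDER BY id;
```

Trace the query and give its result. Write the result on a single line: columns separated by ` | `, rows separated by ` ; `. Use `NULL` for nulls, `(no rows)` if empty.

Inner query: accounts.id where branch = 'Hanoi'.
Outer: keep transactions rows whose account_id is in that set.
Inner query → {1, 3}

1 | fee ; 2 | transfer ; 3 | fee ; 6 | fee ; 7 | transfer ; 8 | transfer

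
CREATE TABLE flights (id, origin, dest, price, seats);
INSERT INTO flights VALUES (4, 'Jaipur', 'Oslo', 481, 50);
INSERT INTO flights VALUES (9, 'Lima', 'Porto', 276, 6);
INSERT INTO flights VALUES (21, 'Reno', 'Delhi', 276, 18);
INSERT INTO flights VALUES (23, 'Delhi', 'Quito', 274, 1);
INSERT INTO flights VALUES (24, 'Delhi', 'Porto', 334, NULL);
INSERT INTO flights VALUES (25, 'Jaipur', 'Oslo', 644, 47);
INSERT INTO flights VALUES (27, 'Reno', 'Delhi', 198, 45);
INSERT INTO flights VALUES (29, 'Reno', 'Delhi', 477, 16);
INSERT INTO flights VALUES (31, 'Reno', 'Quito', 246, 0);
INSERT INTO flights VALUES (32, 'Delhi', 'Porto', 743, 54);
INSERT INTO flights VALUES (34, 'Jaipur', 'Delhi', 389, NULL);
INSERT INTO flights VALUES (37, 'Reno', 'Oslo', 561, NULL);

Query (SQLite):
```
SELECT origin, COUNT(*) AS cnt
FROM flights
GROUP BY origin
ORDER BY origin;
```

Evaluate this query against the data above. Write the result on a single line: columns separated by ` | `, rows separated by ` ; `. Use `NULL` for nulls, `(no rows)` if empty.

Partition flights by origin; compute COUNT(*) within each group.
  Delhi: ids {23, 24, 32} → COUNT(*)=3
  Jaipur: ids {4, 25, 34} → COUNT(*)=3
  Lima: ids {9} → COUNT(*)=1
  Reno: ids {21, 27, 29, 31, 37} → COUNT(*)=5

Delhi | 3 ; Jaipur | 3 ; Lima | 1 ; Reno | 5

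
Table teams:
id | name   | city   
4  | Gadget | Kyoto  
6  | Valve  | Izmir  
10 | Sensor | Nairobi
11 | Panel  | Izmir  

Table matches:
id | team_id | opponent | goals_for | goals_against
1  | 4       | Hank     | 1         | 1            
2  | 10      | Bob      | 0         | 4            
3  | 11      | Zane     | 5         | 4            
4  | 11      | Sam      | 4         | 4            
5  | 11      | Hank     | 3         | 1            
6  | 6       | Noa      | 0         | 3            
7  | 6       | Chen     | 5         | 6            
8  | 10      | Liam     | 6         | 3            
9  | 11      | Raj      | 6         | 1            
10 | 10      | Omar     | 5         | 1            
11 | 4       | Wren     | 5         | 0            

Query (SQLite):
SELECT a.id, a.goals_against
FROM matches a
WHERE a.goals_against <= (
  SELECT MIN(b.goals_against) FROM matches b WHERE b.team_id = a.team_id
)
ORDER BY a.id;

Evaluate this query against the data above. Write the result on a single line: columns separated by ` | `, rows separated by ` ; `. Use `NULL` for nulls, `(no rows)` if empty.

5 | 1 ; 6 | 3 ; 9 | 1 ; 10 | 1 ; 11 | 0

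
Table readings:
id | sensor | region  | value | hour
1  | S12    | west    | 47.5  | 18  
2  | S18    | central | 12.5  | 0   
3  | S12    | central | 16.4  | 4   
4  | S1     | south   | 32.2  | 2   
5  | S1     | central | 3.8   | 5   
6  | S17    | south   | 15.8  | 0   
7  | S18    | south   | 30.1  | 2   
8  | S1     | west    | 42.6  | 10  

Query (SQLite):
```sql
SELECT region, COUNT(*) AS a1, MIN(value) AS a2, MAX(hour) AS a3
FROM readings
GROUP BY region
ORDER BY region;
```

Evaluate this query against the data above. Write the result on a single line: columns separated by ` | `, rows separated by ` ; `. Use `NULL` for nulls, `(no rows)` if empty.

Group readings by region.
Per group compute: COUNT(*), MIN(value), MAX(hour).
  central: ids {2, 3, 5} → COUNT(*)=3, MIN(value)=3.8, MAX(hour)=5
  south: ids {4, 6, 7} → COUNT(*)=3, MIN(value)=15.8, MAX(hour)=2
  west: ids {1, 8} → COUNT(*)=2, MIN(value)=42.6, MAX(hour)=18

central | 3 | 3.8 | 5 ; south | 3 | 15.8 | 2 ; west | 2 | 42.6 | 18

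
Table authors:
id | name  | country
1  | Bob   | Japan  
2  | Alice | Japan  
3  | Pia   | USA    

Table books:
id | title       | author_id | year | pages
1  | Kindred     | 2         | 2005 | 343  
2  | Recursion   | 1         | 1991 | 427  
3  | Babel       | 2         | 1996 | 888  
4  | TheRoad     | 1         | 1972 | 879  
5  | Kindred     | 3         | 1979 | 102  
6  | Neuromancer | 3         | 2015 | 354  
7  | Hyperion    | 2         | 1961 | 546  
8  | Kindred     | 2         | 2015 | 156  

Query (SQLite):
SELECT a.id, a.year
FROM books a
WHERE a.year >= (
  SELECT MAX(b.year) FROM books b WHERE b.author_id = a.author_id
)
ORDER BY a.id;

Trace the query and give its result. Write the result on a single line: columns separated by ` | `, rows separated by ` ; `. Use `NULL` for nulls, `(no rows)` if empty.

2 | 1991 ; 6 | 2015 ; 8 | 2015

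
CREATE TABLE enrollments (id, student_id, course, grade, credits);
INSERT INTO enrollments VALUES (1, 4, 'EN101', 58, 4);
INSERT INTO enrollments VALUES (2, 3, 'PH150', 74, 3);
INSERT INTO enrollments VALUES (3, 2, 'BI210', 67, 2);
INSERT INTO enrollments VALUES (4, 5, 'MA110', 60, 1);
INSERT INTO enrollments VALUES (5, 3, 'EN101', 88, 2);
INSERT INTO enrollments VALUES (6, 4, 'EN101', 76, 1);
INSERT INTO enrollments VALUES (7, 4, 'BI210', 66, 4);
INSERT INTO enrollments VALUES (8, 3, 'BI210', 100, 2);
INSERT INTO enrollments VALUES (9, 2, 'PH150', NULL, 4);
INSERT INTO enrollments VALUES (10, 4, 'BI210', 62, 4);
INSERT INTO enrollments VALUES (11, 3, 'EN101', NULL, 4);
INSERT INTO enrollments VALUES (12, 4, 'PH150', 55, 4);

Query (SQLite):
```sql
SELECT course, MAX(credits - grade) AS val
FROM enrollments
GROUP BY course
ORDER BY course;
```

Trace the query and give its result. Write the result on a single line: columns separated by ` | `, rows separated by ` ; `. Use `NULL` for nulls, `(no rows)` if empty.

For each row compute credits - grade.
Group by course; take MAX of the expression per group.
  BI210: ids {3, 7, 8, 10} → MAX(credits - grade)=-58
  EN101: ids {1, 5, 6, 11} → MAX(credits - grade)=-54
  MA110: ids {4} → MAX(credits - grade)=-59
  PH150: ids {2, 9, 12} → MAX(credits - grade)=-51

BI210 | -58 ; EN101 | -54 ; MA110 | -59 ; PH150 | -51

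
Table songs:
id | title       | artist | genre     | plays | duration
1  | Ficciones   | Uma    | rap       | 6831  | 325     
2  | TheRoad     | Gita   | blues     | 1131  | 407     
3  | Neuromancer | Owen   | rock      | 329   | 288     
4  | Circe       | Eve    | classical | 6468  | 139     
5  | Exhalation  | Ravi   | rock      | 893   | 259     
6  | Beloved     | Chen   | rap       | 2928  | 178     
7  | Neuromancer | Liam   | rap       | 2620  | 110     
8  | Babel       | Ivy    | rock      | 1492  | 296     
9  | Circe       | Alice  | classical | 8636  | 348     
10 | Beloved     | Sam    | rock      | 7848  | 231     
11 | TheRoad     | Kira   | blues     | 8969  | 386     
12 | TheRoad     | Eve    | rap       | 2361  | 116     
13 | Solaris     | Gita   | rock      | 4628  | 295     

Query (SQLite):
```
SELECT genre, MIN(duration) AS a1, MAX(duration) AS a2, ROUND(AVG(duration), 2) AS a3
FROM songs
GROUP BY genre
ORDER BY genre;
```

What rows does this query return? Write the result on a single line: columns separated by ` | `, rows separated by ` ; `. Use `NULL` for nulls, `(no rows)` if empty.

Group songs by genre.
Per group compute: MIN(duration), MAX(duration), ROUND(AVG(duration), 2).
  blues: ids {2, 11} → MIN(duration)=386, MAX(duration)=407, ROUND(AVG(duration), 2)=396.5
  classical: ids {4, 9} → MIN(duration)=139, MAX(duration)=348, ROUND(AVG(duration), 2)=243.5
  rap: ids {1, 6, 7, 12} → MIN(duration)=110, MAX(duration)=325, ROUND(AVG(duration), 2)=182.25
  rock: ids {3, 5, 8, 10, 13} → MIN(duration)=231, MAX(duration)=296, ROUND(AVG(duration), 2)=273.8

blues | 386 | 407 | 396.5 ; classical | 139 | 348 | 243.5 ; rap | 110 | 325 | 182.25 ; rock | 231 | 296 | 273.8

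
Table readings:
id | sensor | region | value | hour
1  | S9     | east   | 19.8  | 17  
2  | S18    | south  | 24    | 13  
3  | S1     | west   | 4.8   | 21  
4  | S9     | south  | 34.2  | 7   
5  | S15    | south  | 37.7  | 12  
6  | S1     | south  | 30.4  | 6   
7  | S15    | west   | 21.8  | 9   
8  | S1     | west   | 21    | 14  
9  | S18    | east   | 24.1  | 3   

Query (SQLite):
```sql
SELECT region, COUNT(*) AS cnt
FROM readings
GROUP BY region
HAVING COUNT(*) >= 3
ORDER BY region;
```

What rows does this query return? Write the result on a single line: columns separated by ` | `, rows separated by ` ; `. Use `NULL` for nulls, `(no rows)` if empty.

Partition readings by region; compute COUNT(*) within each group.
HAVING: keep groups with count ≥ 3.
  east: ids {1, 9} → COUNT(*)=2
  south: ids {2, 4, 5, 6} → COUNT(*)=4
  west: ids {3, 7, 8} → COUNT(*)=3

south | 4 ; west | 3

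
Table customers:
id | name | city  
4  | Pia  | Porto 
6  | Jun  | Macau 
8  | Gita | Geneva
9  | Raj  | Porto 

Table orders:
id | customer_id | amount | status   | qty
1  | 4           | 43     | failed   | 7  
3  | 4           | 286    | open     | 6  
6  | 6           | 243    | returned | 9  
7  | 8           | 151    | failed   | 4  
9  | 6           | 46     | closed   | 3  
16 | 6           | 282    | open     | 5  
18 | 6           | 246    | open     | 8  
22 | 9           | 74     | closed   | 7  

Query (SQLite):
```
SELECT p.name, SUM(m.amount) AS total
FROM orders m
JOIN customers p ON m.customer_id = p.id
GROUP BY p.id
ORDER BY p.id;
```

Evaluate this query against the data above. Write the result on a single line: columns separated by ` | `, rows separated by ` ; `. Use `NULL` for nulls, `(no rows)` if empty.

Join each orders row to its customers via customer_id.
Group joined rows by customers.id; compute SUM(m.amount) per group.
  4: ids {1, 3} → SUM(m.amount)=329
  6: ids {6, 9, 16, 18} → SUM(m.amount)=817
  8: ids {7} → SUM(m.amount)=151
  9: ids {22} → SUM(m.amount)=74

Pia | 329 ; Jun | 817 ; Gita | 151 ; Raj | 74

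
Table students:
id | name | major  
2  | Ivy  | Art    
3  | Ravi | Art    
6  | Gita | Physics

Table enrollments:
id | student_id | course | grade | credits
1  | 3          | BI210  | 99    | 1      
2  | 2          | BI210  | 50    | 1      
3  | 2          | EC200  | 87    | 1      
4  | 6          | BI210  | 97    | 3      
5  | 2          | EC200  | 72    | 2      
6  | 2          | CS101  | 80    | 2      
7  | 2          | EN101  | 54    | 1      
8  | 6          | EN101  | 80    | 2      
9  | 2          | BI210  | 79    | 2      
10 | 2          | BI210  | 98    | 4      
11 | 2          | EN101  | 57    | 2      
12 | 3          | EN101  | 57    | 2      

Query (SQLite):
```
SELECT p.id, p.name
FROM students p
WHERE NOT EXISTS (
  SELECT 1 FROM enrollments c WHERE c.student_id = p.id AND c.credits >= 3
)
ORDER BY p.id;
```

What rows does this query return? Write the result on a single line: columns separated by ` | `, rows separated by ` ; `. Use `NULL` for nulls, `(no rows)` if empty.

For each students row, check whether any enrollments with matching student_id has credits >= 3.
Keep rows where that is false.

3 | Ravi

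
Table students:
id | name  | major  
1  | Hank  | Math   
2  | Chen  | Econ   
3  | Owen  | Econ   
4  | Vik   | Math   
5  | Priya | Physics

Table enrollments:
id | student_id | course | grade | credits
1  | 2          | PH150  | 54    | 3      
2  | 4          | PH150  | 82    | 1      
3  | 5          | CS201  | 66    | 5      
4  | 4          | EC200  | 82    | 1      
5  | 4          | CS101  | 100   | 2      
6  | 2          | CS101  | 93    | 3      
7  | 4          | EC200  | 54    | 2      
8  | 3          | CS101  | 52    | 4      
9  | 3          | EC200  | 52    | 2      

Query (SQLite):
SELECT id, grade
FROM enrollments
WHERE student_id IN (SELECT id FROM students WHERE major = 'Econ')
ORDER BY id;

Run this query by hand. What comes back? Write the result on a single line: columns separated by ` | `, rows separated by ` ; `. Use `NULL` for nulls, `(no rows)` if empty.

Inner query: students.id where major = 'Econ'.
Outer: keep enrollments rows whose student_id is in that set.
Inner query → {2, 3}

1 | 54 ; 6 | 93 ; 8 | 52 ; 9 | 52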